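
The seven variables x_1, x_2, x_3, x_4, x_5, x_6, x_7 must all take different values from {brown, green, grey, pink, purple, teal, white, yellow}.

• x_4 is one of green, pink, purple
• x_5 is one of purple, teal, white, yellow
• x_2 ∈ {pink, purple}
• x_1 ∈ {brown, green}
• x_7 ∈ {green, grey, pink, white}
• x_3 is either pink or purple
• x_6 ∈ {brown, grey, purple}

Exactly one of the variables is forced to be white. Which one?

x_7

The 2 variables x_2 and x_3 are confined to {pink, purple}, which locks those values in; drop them from x_4, x_5, x_6, x_7.
x_4 must be green (only option left). Eliminate green elsewhere: x_1, x_7.
x_1 has just one choice, so x_1 = brown. Strike brown from x_6.
x_6 has just one choice, so x_6 = grey. So x_7 can't be grey.
So white goes to x_7.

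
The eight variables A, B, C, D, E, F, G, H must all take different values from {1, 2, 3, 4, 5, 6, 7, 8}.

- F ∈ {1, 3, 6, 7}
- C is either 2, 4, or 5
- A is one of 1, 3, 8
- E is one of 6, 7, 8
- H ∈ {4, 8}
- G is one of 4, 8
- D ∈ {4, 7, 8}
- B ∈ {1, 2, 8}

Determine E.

Among the 8 variables, 5 fits only C (and all 8 values in {1, 2, 3, 4, 5, 6, 7, 8} must be used), so C = 5.
The 7 still-open variables draw from only 7 values {1, 2, 3, 4, 6, 7, 8}, so each is used; only B can be 2, hence B = 2.
G and H between them cover only {4, 8} — a naked pair. Remove those values from A, D, E.
D must be 7 (only option left). Strike 7 from E, F.
So E = 6.

6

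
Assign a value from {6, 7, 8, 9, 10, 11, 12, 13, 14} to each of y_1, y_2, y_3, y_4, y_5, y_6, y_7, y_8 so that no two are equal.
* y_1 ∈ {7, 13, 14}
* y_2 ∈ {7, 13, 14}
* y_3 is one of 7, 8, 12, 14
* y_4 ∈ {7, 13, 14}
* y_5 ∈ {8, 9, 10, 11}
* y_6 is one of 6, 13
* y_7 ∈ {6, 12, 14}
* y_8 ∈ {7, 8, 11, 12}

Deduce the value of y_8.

11

The 3 variables y_1, y_2, y_4 are confined to {7, 13, 14}, which locks those values in; drop them from y_3, y_6, y_7, y_8.
y_6 has just one choice, so y_6 = 6. So y_7 can't be 6.
y_7 must be 12 (only option left). Remove 12 from y_3, y_8.
That leaves y_3 = 8. Remove 8 from y_5, y_8.
So y_8 = 11.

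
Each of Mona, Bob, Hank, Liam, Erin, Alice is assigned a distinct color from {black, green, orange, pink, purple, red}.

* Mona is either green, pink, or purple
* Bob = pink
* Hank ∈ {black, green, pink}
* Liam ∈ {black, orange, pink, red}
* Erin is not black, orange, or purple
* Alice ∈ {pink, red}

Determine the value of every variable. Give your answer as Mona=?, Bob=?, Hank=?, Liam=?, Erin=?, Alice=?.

Bob's domain is down to {pink}, so Bob = pink. Remove pink from Mona, Hank, Liam, Erin, Alice.
Alice has just one choice, so Alice = red. Strike red from Liam, Erin.
Erin's domain is down to {green}, so Erin = green. Strike green from Mona, Hank.
Mona's domain is down to {purple}, so Mona = purple.
Hank must be black (only option left). Remove black from Liam.
Liam has just one choice, so Liam = orange.

Mona=purple, Bob=pink, Hank=black, Liam=orange, Erin=green, Alice=red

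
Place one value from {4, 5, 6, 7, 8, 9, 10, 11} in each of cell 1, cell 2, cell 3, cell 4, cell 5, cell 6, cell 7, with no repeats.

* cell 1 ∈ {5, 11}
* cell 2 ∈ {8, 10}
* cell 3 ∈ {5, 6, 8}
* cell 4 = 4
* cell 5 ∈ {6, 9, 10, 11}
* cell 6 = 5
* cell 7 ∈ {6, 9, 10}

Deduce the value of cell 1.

cell 4's domain is down to {4}, so cell 4 = 4.
That leaves cell 6 = 5. Remove 5 from cell 1, cell 3.
So cell 1 = 11.

11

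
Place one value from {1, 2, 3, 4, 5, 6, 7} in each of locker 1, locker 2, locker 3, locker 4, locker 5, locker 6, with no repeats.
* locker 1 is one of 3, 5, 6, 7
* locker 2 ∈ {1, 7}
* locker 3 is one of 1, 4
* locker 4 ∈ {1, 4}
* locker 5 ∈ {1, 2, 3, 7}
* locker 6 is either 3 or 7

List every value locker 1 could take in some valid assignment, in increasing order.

The 2 variables locker 3 and locker 4 are confined to {1, 4}, which locks those values in; drop them from locker 2, locker 5.
locker 2's domain is down to {7}, so locker 2 = 7. Strike 7 from locker 1, locker 5, locker 6.
locker 6's domain is down to {3}, so locker 6 = 3. Strike 3 from locker 1, locker 5.
locker 5's domain is down to {2}, so locker 5 = 2.
No further eliminations apply; locker 1 can still be any of 5, 6.

5, 6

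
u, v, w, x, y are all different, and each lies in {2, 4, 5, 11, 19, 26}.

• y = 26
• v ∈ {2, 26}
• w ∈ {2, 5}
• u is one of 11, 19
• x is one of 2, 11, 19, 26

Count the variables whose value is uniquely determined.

y must be 26 (only option left). Strike 26 from v, x.
v must be 2 (only option left). Strike 2 from w, x.
That leaves w = 5.
Determined: v=2, w=5, y=26. The other variables each still have more than one consistent value. That makes 3.

3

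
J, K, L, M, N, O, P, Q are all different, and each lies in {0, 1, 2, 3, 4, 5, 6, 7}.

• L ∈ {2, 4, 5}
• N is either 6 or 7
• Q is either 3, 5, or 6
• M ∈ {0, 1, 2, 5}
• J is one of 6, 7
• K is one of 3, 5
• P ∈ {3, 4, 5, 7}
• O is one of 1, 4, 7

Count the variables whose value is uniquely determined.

4

The 8 variables together cover exactly {0, 1, 2, 3, 4, 5, 6, 7} — 8 values for 8 variables — and 0 appears only in M's list, so M = 0.
Among the 7 still-open variables, 1 fits only O (and all 7 values in {1, 2, 3, 4, 5, 6, 7} must be used), so O = 1.
Among the 6 still-open variables, 2 fits only L (and all 6 values in {2, 3, 4, 5, 6, 7} must be used), so L = 2.
The 5 still-open variables together cover exactly {3, 4, 5, 6, 7} — 5 values for 5 variables — and 4 appears only in P's list, so P = 4.
J and N between them cover only {6, 7} — a naked pair. Remove those values from Q.
Determined: L=2, M=0, O=1, P=4. The other variables each still have more than one consistent value. That makes 4.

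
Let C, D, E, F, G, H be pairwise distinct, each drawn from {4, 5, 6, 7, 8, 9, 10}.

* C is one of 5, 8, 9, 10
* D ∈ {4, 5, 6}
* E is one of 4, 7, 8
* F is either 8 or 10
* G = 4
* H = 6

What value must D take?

5

G has just one choice, so G = 4. Strike 4 from D, E.
H must be 6 (only option left). Eliminate 6 elsewhere: D.
So D = 5.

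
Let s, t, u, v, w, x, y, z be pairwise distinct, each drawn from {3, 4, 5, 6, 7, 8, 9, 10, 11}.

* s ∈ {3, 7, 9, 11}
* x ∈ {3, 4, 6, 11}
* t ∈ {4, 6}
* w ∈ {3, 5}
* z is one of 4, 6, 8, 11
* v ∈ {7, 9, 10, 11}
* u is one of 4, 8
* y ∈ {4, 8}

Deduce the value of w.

5

u and y share exactly the 2 values {4, 8}; by pigeonhole those values go to them, so strike 4, 8 from t, x, z.
That leaves t = 6. Remove 6 from x, z.
z has just one choice, so z = 11. So s, v, x can't be 11.
That leaves x = 3. Eliminate 3 elsewhere: s, w.
So w = 5.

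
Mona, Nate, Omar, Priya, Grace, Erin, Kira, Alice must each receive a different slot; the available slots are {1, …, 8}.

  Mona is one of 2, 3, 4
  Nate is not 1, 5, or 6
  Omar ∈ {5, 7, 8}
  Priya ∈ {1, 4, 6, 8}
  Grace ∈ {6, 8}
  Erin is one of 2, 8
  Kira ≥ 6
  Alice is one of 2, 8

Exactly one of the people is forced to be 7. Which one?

Kira

The 8 variables together cover exactly {1, 2, 3, 4, 5, 6, 7, 8} — 8 values for 8 variables — and 1 appears only in Priya's list, so Priya = 1.
The 7 still-open variables together cover exactly {2, 3, 4, 5, 6, 7, 8} — 7 values for 7 variables — and 5 appears only in Omar's list, so Omar = 5.
Erin and Alice share exactly the 2 values {2, 8}; by pigeonhole those values go to them, so strike 2, 8 from Mona, Nate, Grace, Kira.
That leaves Grace = 6. So Kira can't be 6.
So 7 goes to Kira.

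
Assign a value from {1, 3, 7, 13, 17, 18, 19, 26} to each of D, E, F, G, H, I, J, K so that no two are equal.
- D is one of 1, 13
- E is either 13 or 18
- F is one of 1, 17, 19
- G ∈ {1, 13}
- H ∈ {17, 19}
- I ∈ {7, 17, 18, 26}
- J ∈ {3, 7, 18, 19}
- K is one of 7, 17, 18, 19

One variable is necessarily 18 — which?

The 8 variables together cover exactly {1, 3, 7, 13, 17, 18, 19, 26} — 8 values for 8 variables — and 3 appears only in J's list, so J = 3.
The 7 still-open variables draw from only 7 values {1, 7, 13, 17, 18, 19, 26}, so each is used; only I can be 26, hence I = 26.
The 6 still-open variables draw from only 6 values {1, 7, 13, 17, 18, 19}, so each is used; only K can be 7, hence K = 7.
Among the 5 still-open variables, 18 fits only E (and all 5 values in {1, 13, 17, 18, 19} must be used), so E = 18.

E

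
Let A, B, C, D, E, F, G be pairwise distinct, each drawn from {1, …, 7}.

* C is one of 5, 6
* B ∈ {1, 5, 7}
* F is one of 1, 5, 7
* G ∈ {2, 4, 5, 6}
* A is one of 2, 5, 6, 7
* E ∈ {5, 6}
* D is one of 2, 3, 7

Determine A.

The 7 variables together cover exactly {1, 2, 3, 4, 5, 6, 7} — 7 values for 7 variables — and 3 appears only in D's list, so D = 3.
The 6 still-open variables draw from only 6 values {1, 2, 4, 5, 6, 7}, so each is used; only G can be 4, hence G = 4.
The 5 still-open variables draw from only 5 values {1, 2, 5, 6, 7}, so each is used; only A can be 2, hence A = 2.

2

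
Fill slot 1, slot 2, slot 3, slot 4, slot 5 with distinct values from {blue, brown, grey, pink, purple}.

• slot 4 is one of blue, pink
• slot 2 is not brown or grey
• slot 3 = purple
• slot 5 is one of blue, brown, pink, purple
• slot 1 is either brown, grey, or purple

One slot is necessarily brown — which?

slot 3 must be purple (only option left). Remove purple from slot 1, slot 2, slot 5.
Among the 4 still-open variables, grey fits only slot 1 (and all 4 values in {blue, brown, grey, pink} must be used), so slot 1 = grey.
The 3 still-open variables draw from only 3 values {blue, brown, pink}, so each is used; only slot 5 can be brown, hence slot 5 = brown.

slot 5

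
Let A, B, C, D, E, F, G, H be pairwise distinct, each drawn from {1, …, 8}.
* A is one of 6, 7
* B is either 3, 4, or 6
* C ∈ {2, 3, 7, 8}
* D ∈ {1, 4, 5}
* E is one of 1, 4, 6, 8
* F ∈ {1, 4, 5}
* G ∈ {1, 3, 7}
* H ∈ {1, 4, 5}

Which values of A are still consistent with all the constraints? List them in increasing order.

Among the 8 variables, 2 fits only C (and all 8 values in {1, 2, 3, 4, 5, 6, 7, 8} must be used), so C = 2.
The 7 still-open variables draw from only 7 values {1, 3, 4, 5, 6, 7, 8}, so each is used; only E can be 8, hence E = 8.
D, F, H between them cover only {1, 4, 5} — a naked triple. Remove those values from B, G.
No further eliminations apply; A can still be any of 6, 7.

6, 7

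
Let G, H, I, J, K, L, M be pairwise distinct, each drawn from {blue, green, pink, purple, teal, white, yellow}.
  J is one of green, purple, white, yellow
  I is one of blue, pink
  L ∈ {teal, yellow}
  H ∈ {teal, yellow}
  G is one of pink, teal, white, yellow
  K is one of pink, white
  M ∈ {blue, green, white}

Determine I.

Among the 7 variables, purple fits only J (and all 7 values in {blue, green, pink, purple, teal, white, yellow} must be used), so J = purple.
The 6 still-open variables draw from only 6 values {blue, green, pink, teal, white, yellow}, so each is used; only M can be green, hence M = green.
The 5 still-open variables draw from only 5 values {blue, pink, teal, white, yellow}, so each is used; only I can be blue, hence I = blue.

blue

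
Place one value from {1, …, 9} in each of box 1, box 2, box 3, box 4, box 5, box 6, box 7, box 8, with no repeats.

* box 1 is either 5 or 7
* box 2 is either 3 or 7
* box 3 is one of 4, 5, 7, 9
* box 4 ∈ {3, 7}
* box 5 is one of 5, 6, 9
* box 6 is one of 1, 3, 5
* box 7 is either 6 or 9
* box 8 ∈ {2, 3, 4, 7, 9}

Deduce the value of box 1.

5

Among the 8 variables, 1 fits only box 6 (and all 8 values in {1, 2, 3, 4, 5, 6, 7, 9} must be used), so box 6 = 1.
The 7 still-open variables together cover exactly {2, 3, 4, 5, 6, 7, 9} — 7 values for 7 variables — and 2 appears only in box 8's list, so box 8 = 2.
The 6 still-open variables together cover exactly {3, 4, 5, 6, 7, 9} — 6 values for 6 variables — and 4 appears only in box 3's list, so box 3 = 4.
box 2 and box 4 between them cover only {3, 7} — a naked pair. Remove those values from box 1.
So box 1 = 5.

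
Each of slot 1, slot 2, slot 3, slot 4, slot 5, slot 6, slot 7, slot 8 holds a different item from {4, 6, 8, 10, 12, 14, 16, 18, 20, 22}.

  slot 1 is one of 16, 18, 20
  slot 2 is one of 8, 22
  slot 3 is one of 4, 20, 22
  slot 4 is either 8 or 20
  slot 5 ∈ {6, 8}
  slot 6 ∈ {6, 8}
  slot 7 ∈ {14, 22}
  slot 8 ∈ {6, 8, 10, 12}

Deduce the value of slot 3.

4

slot 5 and slot 6 share exactly the 2 values {6, 8}; by pigeonhole those values go to them, so strike 6, 8 from slot 2, slot 4, slot 8.
slot 2 must be 22 (only option left). Remove 22 from slot 3, slot 7.
slot 4 has just one choice, so slot 4 = 20. Eliminate 20 elsewhere: slot 1, slot 3.
So slot 3 = 4.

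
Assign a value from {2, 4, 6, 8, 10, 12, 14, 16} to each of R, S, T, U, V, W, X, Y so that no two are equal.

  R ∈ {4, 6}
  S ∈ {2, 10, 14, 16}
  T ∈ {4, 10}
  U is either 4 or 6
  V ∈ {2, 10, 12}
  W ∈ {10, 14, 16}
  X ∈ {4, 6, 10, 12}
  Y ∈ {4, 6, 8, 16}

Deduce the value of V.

The 8 variables together cover exactly {2, 4, 6, 8, 10, 12, 14, 16} — 8 values for 8 variables — and 8 appears only in Y's list, so Y = 8.
R and U between them cover only {4, 6} — a naked pair. Remove those values from T, X.
T's domain is down to {10}, so T = 10. Strike 10 from S, V, W, X.
X has just one choice, so X = 12. So V can't be 12.
So V = 2.

2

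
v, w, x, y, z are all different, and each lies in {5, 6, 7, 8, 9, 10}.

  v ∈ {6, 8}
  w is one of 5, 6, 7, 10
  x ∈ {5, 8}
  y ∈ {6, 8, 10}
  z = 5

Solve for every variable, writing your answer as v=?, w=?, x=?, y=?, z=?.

z's domain is down to {5}, so z = 5. Strike 5 from w, x.
That leaves x = 8. So v, y can't be 8.
v has just one choice, so v = 6. Remove 6 from w, y.
That leaves y = 10. Eliminate 10 elsewhere: w.
w must be 7 (only option left).

v=6, w=7, x=8, y=10, z=5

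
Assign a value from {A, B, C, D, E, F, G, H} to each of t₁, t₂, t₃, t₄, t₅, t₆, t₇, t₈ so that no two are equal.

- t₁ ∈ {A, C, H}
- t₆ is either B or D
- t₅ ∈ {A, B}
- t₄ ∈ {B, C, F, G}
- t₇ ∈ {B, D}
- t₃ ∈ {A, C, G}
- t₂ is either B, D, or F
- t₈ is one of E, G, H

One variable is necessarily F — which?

Among the 8 variables, E fits only t₈ (and all 8 values in {A, B, C, D, E, F, G, H} must be used), so t₈ = E.
The 7 still-open variables together cover exactly {A, B, C, D, F, G, H} — 7 values for 7 variables — and H appears only in t₁'s list, so t₁ = H.
t₆ and t₇ share exactly the 2 values {B, D}; by pigeonhole those values go to them, so strike B, D from t₂, t₄, t₅.
So F goes to t₂.

t₂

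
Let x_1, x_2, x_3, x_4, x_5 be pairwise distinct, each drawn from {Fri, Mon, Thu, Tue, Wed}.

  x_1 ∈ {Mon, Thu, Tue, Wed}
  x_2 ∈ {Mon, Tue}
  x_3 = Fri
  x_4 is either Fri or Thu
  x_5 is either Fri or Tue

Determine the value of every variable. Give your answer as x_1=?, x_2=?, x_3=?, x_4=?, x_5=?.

x_1=Wed, x_2=Mon, x_3=Fri, x_4=Thu, x_5=Tue

x_3 has just one choice, so x_3 = Fri. Strike Fri from x_4, x_5.
x_4's domain is down to {Thu}, so x_4 = Thu. Eliminate Thu elsewhere: x_1.
x_5 has just one choice, so x_5 = Tue. Strike Tue from x_1, x_2.
x_2's domain is down to {Mon}, so x_2 = Mon. Eliminate Mon elsewhere: x_1.
x_1 must be Wed (only option left).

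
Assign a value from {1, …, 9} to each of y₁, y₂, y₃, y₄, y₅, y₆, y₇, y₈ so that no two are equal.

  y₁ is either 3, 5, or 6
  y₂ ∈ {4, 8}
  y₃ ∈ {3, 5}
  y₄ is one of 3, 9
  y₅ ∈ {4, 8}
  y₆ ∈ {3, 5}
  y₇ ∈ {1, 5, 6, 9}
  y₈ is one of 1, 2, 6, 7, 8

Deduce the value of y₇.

The 2 variables y₂ and y₅ are confined to {4, 8}, which locks those values in; drop them from y₈.
The 2 variables y₃ and y₆ are confined to {3, 5}, which locks those values in; drop them from y₁, y₄, y₇.
y₁ must be 6 (only option left). Remove 6 from y₇, y₈.
That leaves y₄ = 9. Eliminate 9 elsewhere: y₇.
So y₇ = 1.

1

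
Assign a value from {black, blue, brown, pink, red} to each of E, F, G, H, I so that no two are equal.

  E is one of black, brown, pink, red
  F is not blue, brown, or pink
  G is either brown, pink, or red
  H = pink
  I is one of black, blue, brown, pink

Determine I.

blue

H has just one choice, so H = pink. Remove pink from E, G, I.
The 4 still-open variables draw from only 4 values {black, blue, brown, red}, so each is used; only I can be blue, hence I = blue.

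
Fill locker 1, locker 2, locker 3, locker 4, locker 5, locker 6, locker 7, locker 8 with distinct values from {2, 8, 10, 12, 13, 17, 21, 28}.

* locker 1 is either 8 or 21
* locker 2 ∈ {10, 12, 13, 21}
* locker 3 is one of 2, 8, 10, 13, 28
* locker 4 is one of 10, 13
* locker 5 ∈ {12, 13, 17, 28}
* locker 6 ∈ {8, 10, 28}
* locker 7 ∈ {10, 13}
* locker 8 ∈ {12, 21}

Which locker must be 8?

The 8 variables together cover exactly {2, 8, 10, 12, 13, 17, 21, 28} — 8 values for 8 variables — and 2 appears only in locker 3's list, so locker 3 = 2.
The 7 still-open variables together cover exactly {8, 10, 12, 13, 17, 21, 28} — 7 values for 7 variables — and 17 appears only in locker 5's list, so locker 5 = 17.
The 6 still-open variables together cover exactly {8, 10, 12, 13, 21, 28} — 6 values for 6 variables — and 28 appears only in locker 6's list, so locker 6 = 28.
Among the 5 still-open variables, 8 fits only locker 1 (and all 5 values in {8, 10, 12, 13, 21} must be used), so locker 1 = 8.

locker 1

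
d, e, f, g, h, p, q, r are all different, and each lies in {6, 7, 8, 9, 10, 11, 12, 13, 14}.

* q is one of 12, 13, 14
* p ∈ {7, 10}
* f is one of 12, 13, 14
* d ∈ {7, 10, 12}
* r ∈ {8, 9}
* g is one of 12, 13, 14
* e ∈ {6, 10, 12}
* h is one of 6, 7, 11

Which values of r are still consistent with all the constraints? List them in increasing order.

f, g, q share exactly the 3 values {12, 13, 14}; by pigeonhole those values go to them, so strike 12, 13, 14 from d, e.
d and p between them cover only {7, 10} — a naked pair. Remove those values from e, h.
That leaves e = 6. Remove 6 from h.
h must be 11 (only option left).
No further eliminations apply; r can still be any of 8, 9.

8, 9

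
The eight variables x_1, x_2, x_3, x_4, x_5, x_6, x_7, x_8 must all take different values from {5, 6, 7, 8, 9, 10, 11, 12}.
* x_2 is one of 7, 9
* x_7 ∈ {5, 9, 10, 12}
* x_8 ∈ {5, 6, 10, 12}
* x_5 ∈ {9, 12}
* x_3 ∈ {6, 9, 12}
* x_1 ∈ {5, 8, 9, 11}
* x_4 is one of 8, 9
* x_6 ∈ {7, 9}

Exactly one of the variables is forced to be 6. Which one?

The 8 variables together cover exactly {5, 6, 7, 8, 9, 10, 11, 12} — 8 values for 8 variables — and 11 appears only in x_1's list, so x_1 = 11.
The 7 still-open variables draw from only 7 values {5, 6, 7, 8, 9, 10, 12}, so each is used; only x_4 can be 8, hence x_4 = 8.
x_2 and x_6 between them cover only {7, 9} — a naked pair. Remove those values from x_3, x_5, x_7.
x_5 has just one choice, so x_5 = 12. Eliminate 12 elsewhere: x_3, x_7, x_8.
So 6 goes to x_3.

x_3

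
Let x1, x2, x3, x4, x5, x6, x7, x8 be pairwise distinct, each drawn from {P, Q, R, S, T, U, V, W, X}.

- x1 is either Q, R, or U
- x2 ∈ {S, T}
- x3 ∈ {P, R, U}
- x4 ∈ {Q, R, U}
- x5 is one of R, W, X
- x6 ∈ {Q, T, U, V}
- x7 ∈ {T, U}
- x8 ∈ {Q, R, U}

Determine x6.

x1, x4, x8 between them cover only {Q, R, U} — a naked triple. Remove those values from x3, x5, x6, x7.
x3 must be P (only option left).
x7 has just one choice, so x7 = T. Eliminate T elsewhere: x2, x6.
So x6 = V.

V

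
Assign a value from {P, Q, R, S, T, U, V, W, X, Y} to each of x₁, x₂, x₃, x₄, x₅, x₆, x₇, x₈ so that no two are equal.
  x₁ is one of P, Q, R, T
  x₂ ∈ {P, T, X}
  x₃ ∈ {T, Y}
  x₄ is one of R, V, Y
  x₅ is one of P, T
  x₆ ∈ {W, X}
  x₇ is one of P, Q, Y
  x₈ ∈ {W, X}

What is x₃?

Y

The 8 variables together cover exactly {P, Q, R, T, V, W, X, Y} — 8 values for 8 variables — and V appears only in x₄'s list, so x₄ = V.
The 7 still-open variables together cover exactly {P, Q, R, T, W, X, Y} — 7 values for 7 variables — and R appears only in x₁'s list, so x₁ = R.
The 6 still-open variables together cover exactly {P, Q, T, W, X, Y} — 6 values for 6 variables — and Q appears only in x₇'s list, so x₇ = Q.
Among the 5 still-open variables, Y fits only x₃ (and all 5 values in {P, T, W, X, Y} must be used), so x₃ = Y.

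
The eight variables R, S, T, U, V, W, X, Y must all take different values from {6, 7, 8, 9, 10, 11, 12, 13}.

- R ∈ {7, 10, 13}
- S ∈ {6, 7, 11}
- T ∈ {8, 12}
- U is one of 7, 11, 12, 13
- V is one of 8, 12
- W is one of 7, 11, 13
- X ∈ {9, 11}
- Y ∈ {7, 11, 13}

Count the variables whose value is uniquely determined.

3

Among the 8 variables, 6 fits only S (and all 8 values in {6, 7, 8, 9, 10, 11, 12, 13} must be used), so S = 6.
The 7 still-open variables together cover exactly {7, 8, 9, 10, 11, 12, 13} — 7 values for 7 variables — and 9 appears only in X's list, so X = 9.
The 6 still-open variables together cover exactly {7, 8, 10, 11, 12, 13} — 6 values for 6 variables — and 10 appears only in R's list, so R = 10.
T and V between them cover only {8, 12} — a naked pair. Remove those values from U.
Determined: R=10, S=6, X=9. The other variables each still have more than one consistent value. That makes 3.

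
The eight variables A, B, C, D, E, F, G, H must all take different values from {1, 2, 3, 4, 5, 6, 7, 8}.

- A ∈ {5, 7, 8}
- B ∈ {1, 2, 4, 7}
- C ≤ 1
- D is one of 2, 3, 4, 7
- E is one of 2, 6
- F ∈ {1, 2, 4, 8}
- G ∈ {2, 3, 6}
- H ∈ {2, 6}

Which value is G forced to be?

3

C's domain is down to {1}, so C = 1. So B, F can't be 1.
Among the 7 still-open variables, 5 fits only A (and all 7 values in {2, 3, 4, 5, 6, 7, 8} must be used), so A = 5.
The 6 still-open variables together cover exactly {2, 3, 4, 6, 7, 8} — 6 values for 6 variables — and 8 appears only in F's list, so F = 8.
E and H between them cover only {2, 6} — a naked pair. Remove those values from B, D, G.
So G = 3.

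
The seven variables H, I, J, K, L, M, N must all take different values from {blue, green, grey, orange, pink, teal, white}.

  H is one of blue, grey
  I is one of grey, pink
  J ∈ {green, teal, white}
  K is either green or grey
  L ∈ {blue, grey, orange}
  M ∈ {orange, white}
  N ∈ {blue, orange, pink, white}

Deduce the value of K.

green

The 7 variables draw from only 7 values {blue, green, grey, orange, pink, teal, white}, so each is used; only J can be teal, hence J = teal.
Among the 6 still-open variables, green fits only K (and all 6 values in {blue, green, grey, orange, pink, white} must be used), so K = green.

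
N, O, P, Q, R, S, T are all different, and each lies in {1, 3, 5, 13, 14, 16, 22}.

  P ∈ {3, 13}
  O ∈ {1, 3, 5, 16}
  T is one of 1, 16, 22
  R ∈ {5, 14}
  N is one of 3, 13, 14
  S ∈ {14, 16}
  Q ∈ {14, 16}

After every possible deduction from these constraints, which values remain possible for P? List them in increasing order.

Among the 7 variables, 22 fits only T (and all 7 values in {1, 3, 5, 13, 14, 16, 22} must be used), so T = 22.
Among the 6 still-open variables, 1 fits only O (and all 6 values in {1, 3, 5, 13, 14, 16} must be used), so O = 1.
The 5 still-open variables together cover exactly {3, 5, 13, 14, 16} — 5 values for 5 variables — and 5 appears only in R's list, so R = 5.
The 2 variables Q and S are confined to {14, 16}, which locks those values in; drop them from N.
No further eliminations apply; P can still be any of 3, 13.

3, 13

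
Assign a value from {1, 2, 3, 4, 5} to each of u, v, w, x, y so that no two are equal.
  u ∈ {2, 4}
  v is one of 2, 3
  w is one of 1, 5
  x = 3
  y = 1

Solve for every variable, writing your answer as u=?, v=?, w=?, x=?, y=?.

u=4, v=2, w=5, x=3, y=1

x must be 3 (only option left). Eliminate 3 elsewhere: v.
y has just one choice, so y = 1. Eliminate 1 elsewhere: w.
v has just one choice, so v = 2. Strike 2 from u.
That leaves w = 5.
u has just one choice, so u = 4.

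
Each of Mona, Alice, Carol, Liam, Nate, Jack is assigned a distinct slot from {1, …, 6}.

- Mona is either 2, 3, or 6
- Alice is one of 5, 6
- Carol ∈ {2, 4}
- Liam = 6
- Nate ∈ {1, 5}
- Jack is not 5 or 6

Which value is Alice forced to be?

Liam's domain is down to {6}, so Liam = 6. Eliminate 6 elsewhere: Mona, Alice.
So Alice = 5.

5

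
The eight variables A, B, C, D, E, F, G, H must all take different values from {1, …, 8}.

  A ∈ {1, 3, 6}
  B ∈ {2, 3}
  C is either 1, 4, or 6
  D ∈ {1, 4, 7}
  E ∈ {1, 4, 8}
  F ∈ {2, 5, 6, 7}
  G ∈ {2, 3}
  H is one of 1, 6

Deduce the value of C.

4

Among the 8 variables, 5 fits only F (and all 8 values in {1, 2, 3, 4, 5, 6, 7, 8} must be used), so F = 5.
Among the 7 still-open variables, 7 fits only D (and all 7 values in {1, 2, 3, 4, 6, 7, 8} must be used), so D = 7.
The 6 still-open variables together cover exactly {1, 2, 3, 4, 6, 8} — 6 values for 6 variables — and 8 appears only in E's list, so E = 8.
The 5 still-open variables draw from only 5 values {1, 2, 3, 4, 6}, so each is used; only C can be 4, hence C = 4.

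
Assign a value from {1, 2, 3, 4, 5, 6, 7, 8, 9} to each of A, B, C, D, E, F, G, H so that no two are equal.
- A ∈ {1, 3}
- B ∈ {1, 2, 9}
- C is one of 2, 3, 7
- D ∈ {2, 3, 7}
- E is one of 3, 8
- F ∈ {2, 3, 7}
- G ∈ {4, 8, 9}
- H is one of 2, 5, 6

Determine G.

C, D, F share exactly the 3 values {2, 3, 7}; by pigeonhole those values go to them, so strike 2, 3, 7 from A, B, E, H.
A must be 1 (only option left). Remove 1 from B.
B's domain is down to {9}, so B = 9. Remove 9 from G.
E must be 8 (only option left). Strike 8 from G.
So G = 4.

4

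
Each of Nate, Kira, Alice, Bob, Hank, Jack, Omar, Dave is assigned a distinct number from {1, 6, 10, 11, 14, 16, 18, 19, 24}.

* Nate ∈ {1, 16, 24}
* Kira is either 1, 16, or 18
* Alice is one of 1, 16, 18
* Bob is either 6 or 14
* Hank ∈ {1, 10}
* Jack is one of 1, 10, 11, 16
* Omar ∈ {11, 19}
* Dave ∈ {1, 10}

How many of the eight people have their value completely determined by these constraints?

3

Hank and Dave between them cover only {1, 10} — a naked pair. Remove those values from Nate, Kira, Alice, Jack.
The 2 variables Kira and Alice are confined to {16, 18}, which locks those values in; drop them from Nate, Jack.
Nate's domain is down to {24}, so Nate = 24.
Jack must be 11 (only option left). Remove 11 from Omar.
Omar must be 19 (only option left).
Determined: Nate=24, Jack=11, Omar=19. The other people each still have more than one consistent value. That makes 3.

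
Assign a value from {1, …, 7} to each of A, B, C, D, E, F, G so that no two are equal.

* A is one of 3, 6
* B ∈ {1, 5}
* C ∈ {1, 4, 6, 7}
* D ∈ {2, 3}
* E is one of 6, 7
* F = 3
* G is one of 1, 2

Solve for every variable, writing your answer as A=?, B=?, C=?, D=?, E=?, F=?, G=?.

F has just one choice, so F = 3. Eliminate 3 elsewhere: A, D.
That leaves A = 6. Eliminate 6 elsewhere: C, E.
D must be 2 (only option left). Remove 2 from G.
E must be 7 (only option left). Eliminate 7 elsewhere: C.
G has just one choice, so G = 1. Eliminate 1 elsewhere: B, C.
B must be 5 (only option left).
That leaves C = 4.

A=6, B=5, C=4, D=2, E=7, F=3, G=1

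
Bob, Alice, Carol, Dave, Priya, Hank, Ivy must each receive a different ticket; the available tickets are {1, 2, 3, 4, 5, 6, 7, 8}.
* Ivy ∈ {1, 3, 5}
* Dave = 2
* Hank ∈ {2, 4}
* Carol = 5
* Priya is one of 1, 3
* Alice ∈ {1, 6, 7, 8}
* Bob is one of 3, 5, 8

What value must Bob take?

Carol must be 5 (only option left). Remove 5 from Bob, Ivy.
Dave's domain is down to {2}, so Dave = 2. Eliminate 2 elsewhere: Hank.
Hank's domain is down to {4}, so Hank = 4.
The 2 variables Priya and Ivy are confined to {1, 3}, which locks those values in; drop them from Bob, Alice.
So Bob = 8.

8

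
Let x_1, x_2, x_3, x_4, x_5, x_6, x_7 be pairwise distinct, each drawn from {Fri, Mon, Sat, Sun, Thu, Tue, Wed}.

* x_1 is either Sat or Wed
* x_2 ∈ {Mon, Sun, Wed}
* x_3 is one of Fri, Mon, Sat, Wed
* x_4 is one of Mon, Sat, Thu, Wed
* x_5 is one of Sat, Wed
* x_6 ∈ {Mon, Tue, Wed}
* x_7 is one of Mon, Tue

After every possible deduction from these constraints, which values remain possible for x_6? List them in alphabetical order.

The 7 variables draw from only 7 values {Fri, Mon, Sat, Sun, Thu, Tue, Wed}, so each is used; only x_3 can be Fri, hence x_3 = Fri.
The 6 still-open variables draw from only 6 values {Mon, Sat, Sun, Thu, Tue, Wed}, so each is used; only x_2 can be Sun, hence x_2 = Sun.
Among the 5 still-open variables, Thu fits only x_4 (and all 5 values in {Mon, Sat, Thu, Tue, Wed} must be used), so x_4 = Thu.
x_1 and x_5 share exactly the 2 values {Sat, Wed}; by pigeonhole those values go to them, so strike Sat, Wed from x_6.
No further eliminations apply; x_6 can still be any of Mon, Tue.

Mon, Tue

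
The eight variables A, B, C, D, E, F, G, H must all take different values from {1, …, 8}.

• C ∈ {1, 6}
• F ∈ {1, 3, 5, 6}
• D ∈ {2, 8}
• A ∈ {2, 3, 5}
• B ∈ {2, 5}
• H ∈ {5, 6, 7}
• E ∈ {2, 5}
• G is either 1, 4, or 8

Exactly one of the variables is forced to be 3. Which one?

The 8 variables together cover exactly {1, 2, 3, 4, 5, 6, 7, 8} — 8 values for 8 variables — and 4 appears only in G's list, so G = 4.
Among the 7 still-open variables, 7 fits only H (and all 7 values in {1, 2, 3, 5, 6, 7, 8} must be used), so H = 7.
The 6 still-open variables draw from only 6 values {1, 2, 3, 5, 6, 8}, so each is used; only D can be 8, hence D = 8.
B and E share exactly the 2 values {2, 5}; by pigeonhole those values go to them, so strike 2, 5 from A, F.
So 3 goes to A.

A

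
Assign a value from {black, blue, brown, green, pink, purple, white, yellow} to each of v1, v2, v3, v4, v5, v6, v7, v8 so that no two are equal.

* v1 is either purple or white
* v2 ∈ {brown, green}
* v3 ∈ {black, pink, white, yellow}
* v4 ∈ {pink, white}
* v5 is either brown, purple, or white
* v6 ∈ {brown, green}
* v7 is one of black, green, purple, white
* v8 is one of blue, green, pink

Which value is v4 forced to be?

Among the 8 variables, blue fits only v8 (and all 8 values in {black, blue, brown, green, pink, purple, white, yellow} must be used), so v8 = blue.
Among the 7 still-open variables, yellow fits only v3 (and all 7 values in {black, brown, green, pink, purple, white, yellow} must be used), so v3 = yellow.
Among the 6 still-open variables, black fits only v7 (and all 6 values in {black, brown, green, pink, purple, white} must be used), so v7 = black.
The 5 still-open variables draw from only 5 values {brown, green, pink, purple, white}, so each is used; only v4 can be pink, hence v4 = pink.

pink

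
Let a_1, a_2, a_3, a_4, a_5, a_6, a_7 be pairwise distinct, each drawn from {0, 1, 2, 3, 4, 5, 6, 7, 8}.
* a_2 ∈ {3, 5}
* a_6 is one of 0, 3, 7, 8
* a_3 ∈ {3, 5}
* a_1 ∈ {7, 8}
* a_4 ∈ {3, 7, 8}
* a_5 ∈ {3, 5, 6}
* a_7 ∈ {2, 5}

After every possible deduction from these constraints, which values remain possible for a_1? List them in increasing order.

7, 8

The 7 variables together cover exactly {0, 2, 3, 5, 6, 7, 8} — 7 values for 7 variables — and 0 appears only in a_6's list, so a_6 = 0.
The 6 still-open variables together cover exactly {2, 3, 5, 6, 7, 8} — 6 values for 6 variables — and 2 appears only in a_7's list, so a_7 = 2.
Among the 5 still-open variables, 6 fits only a_5 (and all 5 values in {3, 5, 6, 7, 8} must be used), so a_5 = 6.
a_2 and a_3 share exactly the 2 values {3, 5}; by pigeonhole those values go to them, so strike 3, 5 from a_4.
No further eliminations apply; a_1 can still be any of 7, 8.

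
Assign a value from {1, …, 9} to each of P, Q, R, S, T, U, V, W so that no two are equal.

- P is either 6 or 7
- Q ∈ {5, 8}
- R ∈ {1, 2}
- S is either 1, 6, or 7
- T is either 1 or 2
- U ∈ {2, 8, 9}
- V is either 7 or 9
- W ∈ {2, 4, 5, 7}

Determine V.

Among the 8 variables, 4 fits only W (and all 8 values in {1, 2, 4, 5, 6, 7, 8, 9} must be used), so W = 4.
The 7 still-open variables together cover exactly {1, 2, 5, 6, 7, 8, 9} — 7 values for 7 variables — and 5 appears only in Q's list, so Q = 5.
Among the 6 still-open variables, 8 fits only U (and all 6 values in {1, 2, 6, 7, 8, 9} must be used), so U = 8.
Among the 5 still-open variables, 9 fits only V (and all 5 values in {1, 2, 6, 7, 9} must be used), so V = 9.

9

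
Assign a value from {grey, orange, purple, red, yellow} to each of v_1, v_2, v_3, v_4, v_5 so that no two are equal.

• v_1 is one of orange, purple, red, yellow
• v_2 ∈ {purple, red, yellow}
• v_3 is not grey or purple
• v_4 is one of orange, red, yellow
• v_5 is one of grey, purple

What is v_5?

The 5 variables together cover exactly {grey, orange, purple, red, yellow} — 5 values for 5 variables — and grey appears only in v_5's list, so v_5 = grey.

grey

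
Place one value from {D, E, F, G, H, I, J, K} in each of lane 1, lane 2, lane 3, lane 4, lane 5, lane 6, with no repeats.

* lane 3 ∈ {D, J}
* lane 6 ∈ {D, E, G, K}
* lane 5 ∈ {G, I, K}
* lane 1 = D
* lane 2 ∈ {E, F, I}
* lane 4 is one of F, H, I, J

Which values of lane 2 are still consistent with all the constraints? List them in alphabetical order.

lane 1 has just one choice, so lane 1 = D. So lane 3, lane 6 can't be D.
lane 3 has just one choice, so lane 3 = J. Remove J from lane 4.
No further eliminations apply; lane 2 can still be any of E, F, I.

E, F, I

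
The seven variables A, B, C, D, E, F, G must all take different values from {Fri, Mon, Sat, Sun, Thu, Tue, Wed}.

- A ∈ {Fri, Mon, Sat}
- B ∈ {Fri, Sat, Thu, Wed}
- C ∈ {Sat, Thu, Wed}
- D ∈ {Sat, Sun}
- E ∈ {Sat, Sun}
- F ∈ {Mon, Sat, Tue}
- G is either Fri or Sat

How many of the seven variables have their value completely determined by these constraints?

3

The 7 variables together cover exactly {Fri, Mon, Sat, Sun, Thu, Tue, Wed} — 7 values for 7 variables — and Tue appears only in F's list, so F = Tue.
The 6 still-open variables together cover exactly {Fri, Mon, Sat, Sun, Thu, Wed} — 6 values for 6 variables — and Mon appears only in A's list, so A = Mon.
D and E share exactly the 2 values {Sat, Sun}; by pigeonhole those values go to them, so strike Sat, Sun from B, C, G.
G's domain is down to {Fri}, so G = Fri. So B can't be Fri.
Determined: A=Mon, F=Tue, G=Fri. The other variables each still have more than one consistent value. That makes 3.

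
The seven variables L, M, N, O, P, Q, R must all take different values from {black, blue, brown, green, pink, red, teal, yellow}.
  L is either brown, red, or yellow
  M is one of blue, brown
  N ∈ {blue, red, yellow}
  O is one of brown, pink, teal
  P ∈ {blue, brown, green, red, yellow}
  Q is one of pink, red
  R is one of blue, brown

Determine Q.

The 7 variables together cover exactly {blue, brown, green, pink, red, teal, yellow} — 7 values for 7 variables — and green appears only in P's list, so P = green.
Among the 6 still-open variables, teal fits only O (and all 6 values in {blue, brown, pink, red, teal, yellow} must be used), so O = teal.
Among the 5 still-open variables, pink fits only Q (and all 5 values in {blue, brown, pink, red, yellow} must be used), so Q = pink.

pink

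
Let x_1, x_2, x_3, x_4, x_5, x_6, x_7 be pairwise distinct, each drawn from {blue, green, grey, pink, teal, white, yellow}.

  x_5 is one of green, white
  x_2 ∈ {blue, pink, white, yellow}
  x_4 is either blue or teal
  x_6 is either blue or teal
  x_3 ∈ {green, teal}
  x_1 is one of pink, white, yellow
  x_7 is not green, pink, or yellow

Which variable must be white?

x_5

The 7 variables draw from only 7 values {blue, green, grey, pink, teal, white, yellow}, so each is used; only x_7 can be grey, hence x_7 = grey.
x_4 and x_6 between them cover only {blue, teal} — a naked pair. Remove those values from x_2, x_3.
x_3 must be green (only option left). So x_5 can't be green.
So white goes to x_5.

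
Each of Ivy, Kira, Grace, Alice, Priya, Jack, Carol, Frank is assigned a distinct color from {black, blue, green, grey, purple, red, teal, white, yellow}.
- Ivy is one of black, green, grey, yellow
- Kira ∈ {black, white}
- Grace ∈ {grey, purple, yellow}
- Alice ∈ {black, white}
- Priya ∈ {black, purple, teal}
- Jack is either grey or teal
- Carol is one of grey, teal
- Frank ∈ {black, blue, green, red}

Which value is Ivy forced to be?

Kira and Alice share exactly the 2 values {black, white}; by pigeonhole those values go to them, so strike black, white from Ivy, Priya, Frank.
Jack and Carol share exactly the 2 values {grey, teal}; by pigeonhole those values go to them, so strike grey, teal from Ivy, Grace, Priya.
That leaves Priya = purple. So Grace can't be purple.
Grace's domain is down to {yellow}, so Grace = yellow. Eliminate yellow elsewhere: Ivy.
So Ivy = green.

green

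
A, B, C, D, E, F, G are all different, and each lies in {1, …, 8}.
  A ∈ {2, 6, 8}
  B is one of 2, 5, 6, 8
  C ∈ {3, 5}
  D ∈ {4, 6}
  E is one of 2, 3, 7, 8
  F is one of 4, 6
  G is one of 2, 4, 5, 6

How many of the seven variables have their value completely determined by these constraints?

2

The 7 variables together cover exactly {2, 3, 4, 5, 6, 7, 8} — 7 values for 7 variables — and 7 appears only in E's list, so E = 7.
The 6 still-open variables together cover exactly {2, 3, 4, 5, 6, 8} — 6 values for 6 variables — and 3 appears only in C's list, so C = 3.
The 2 variables D and F are confined to {4, 6}, which locks those values in; drop them from A, B, G.
Determined: C=3, E=7. The other variables each still have more than one consistent value. That makes 2.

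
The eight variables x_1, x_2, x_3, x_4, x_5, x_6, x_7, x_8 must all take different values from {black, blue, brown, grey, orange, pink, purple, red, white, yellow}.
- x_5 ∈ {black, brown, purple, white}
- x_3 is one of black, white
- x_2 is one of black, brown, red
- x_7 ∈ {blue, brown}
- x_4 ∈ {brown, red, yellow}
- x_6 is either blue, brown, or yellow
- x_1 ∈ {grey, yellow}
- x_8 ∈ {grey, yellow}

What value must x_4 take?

The 8 variables draw from only 8 values {black, blue, brown, grey, purple, red, white, yellow}, so each is used; only x_5 can be purple, hence x_5 = purple.
The 7 still-open variables together cover exactly {black, blue, brown, grey, red, white, yellow} — 7 values for 7 variables — and white appears only in x_3's list, so x_3 = white.
The 6 still-open variables draw from only 6 values {black, blue, brown, grey, red, yellow}, so each is used; only x_2 can be black, hence x_2 = black.
The 5 still-open variables together cover exactly {blue, brown, grey, red, yellow} — 5 values for 5 variables — and red appears only in x_4's list, so x_4 = red.

red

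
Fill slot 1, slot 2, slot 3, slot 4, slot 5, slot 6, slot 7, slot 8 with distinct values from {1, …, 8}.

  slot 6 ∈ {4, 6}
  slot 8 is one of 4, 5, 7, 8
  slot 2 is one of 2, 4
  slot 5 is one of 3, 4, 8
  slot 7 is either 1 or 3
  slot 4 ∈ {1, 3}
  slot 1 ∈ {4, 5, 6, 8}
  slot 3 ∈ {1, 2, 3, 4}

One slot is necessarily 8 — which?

Among the 8 variables, 7 fits only slot 8 (and all 8 values in {1, 2, 3, 4, 5, 6, 7, 8} must be used), so slot 8 = 7.
Among the 7 still-open variables, 5 fits only slot 1 (and all 7 values in {1, 2, 3, 4, 5, 6, 8} must be used), so slot 1 = 5.
The 6 still-open variables together cover exactly {1, 2, 3, 4, 6, 8} — 6 values for 6 variables — and 6 appears only in slot 6's list, so slot 6 = 6.
The 5 still-open variables draw from only 5 values {1, 2, 3, 4, 8}, so each is used; only slot 5 can be 8, hence slot 5 = 8.

slot 5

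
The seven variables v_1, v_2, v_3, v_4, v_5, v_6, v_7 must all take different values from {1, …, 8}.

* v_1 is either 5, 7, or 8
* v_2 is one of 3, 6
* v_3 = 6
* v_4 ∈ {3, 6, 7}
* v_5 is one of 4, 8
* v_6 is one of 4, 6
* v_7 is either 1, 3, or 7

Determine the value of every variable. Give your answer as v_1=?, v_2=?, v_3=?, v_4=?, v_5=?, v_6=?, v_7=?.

v_3's domain is down to {6}, so v_3 = 6. So v_2, v_4, v_6 can't be 6.
That leaves v_6 = 4. Remove 4 from v_5.
That leaves v_2 = 3. Strike 3 from v_4, v_7.
v_4 has just one choice, so v_4 = 7. Eliminate 7 elsewhere: v_1, v_7.
That leaves v_5 = 8. So v_1 can't be 8.
v_7 has just one choice, so v_7 = 1.
v_1's domain is down to {5}, so v_1 = 5.

v_1=5, v_2=3, v_3=6, v_4=7, v_5=8, v_6=4, v_7=1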